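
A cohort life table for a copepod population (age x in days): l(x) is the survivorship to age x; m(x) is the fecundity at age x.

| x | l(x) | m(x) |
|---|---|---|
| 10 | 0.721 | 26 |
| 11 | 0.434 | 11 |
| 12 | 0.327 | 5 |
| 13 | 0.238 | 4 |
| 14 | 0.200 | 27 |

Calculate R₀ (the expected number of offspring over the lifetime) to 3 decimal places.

R₀ = Σ l(x) m(x):
  age 10: 0.721 × 26 = 18.7460
  age 11: 0.434 × 11 = 4.7740
  age 12: 0.327 × 5 = 1.6350
  age 13: 0.238 × 4 = 0.9520
  age 14: 0.200 × 27 = 5.4000
R₀ = 18.7460 + 4.7740 + 1.6350 + 0.9520 + 5.4000 = 31.5070

31.507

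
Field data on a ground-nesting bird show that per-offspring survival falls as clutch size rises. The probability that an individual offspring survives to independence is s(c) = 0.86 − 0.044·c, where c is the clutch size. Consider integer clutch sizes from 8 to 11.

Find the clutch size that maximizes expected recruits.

10

Expected recruits = c × s(c):
  c=8: 8 × 0.508 = 4.064
  c=9: 9 × 0.464 = 4.176
  c=10: 10 × 0.420 = 4.200
  c=11: 11 × 0.376 = 4.136
Maximum at c = 10 (4.200 recruits).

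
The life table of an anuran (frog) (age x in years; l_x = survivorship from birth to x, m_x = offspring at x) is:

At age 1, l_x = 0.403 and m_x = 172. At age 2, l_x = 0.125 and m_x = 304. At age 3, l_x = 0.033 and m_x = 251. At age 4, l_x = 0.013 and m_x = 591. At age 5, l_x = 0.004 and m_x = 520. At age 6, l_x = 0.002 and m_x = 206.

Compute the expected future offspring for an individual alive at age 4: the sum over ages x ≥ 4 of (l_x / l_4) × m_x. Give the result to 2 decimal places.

l_4 = 0.013. Conditional survival from age 4 to x is l_x / l_4.
  x=4: (0.013/0.013) × 591 = 591.0000
  x=5: (0.004/0.013) × 520 = 160.0000
  x=6: (0.002/0.013) × 206 = 31.6923
Sum = 591.0000 + 160.0000 + 31.6923 = 782.6923

782.69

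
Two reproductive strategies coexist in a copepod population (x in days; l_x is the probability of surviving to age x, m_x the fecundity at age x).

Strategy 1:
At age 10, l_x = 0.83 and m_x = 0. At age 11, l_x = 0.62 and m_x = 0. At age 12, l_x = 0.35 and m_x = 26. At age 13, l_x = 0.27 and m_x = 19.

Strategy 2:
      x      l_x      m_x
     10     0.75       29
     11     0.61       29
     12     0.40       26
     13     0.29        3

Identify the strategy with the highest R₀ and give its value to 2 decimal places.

50.71

Strategy 1: R₀ = 0.83×0 + 0.62×0 + 0.35×26 + 0.27×19 = 14.2300
Strategy 2: R₀ = 0.75×29 + 0.61×29 + 0.40×26 + 0.29×3 = 50.7100
Highest R₀: strategy 2 with 50.7100.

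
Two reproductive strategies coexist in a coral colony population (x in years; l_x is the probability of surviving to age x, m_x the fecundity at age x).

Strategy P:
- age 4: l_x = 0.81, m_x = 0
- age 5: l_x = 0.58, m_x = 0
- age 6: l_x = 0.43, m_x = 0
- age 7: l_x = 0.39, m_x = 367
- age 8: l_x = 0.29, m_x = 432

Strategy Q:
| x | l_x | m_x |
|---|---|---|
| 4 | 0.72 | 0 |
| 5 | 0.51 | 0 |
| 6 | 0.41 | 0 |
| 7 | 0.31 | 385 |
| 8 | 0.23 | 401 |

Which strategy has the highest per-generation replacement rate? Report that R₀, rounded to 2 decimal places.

Strategy P: R₀ = 0.81×0 + 0.58×0 + 0.43×0 + 0.39×367 + 0.29×432 = 268.4100
Strategy Q: R₀ = 0.72×0 + 0.51×0 + 0.41×0 + 0.31×385 + 0.23×401 = 211.5800
Highest R₀: strategy P with 268.4100.

268.41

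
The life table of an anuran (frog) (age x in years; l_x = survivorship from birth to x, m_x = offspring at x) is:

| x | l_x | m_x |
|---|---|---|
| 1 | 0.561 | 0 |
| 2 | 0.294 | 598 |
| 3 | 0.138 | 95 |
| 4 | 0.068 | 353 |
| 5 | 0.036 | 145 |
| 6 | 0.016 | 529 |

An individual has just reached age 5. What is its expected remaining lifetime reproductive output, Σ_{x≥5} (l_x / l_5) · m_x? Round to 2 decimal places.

l_5 = 0.036. Conditional survival from age 5 to x is l_x / l_5.
  x=5: (0.036/0.036) × 145 = 145.0000
  x=6: (0.016/0.036) × 529 = 235.1111
Sum = 145.0000 + 235.1111 = 380.1111

380.11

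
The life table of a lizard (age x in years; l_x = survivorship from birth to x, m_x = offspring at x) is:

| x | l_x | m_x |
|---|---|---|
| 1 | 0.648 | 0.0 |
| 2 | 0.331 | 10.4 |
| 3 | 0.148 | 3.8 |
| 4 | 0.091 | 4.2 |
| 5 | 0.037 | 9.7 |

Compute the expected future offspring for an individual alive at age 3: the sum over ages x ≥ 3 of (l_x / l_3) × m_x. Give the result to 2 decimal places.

l_3 = 0.148. Conditional survival from age 3 to x is l_x / l_3.
  x=3: (0.148/0.148) × 3.8 = 3.8000
  x=4: (0.091/0.148) × 4.2 = 2.5824
  x=5: (0.037/0.148) × 9.7 = 2.4250
Sum = 3.8000 + 2.5824 + 2.4250 = 8.8074

8.81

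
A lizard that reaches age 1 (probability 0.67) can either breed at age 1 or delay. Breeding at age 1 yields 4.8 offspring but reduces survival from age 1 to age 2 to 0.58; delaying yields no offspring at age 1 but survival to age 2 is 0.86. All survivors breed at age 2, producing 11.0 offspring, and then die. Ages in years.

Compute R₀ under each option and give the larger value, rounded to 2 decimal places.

breed at age 1: R₀ = 0.67 × (4.8 + 0.58 × 11.0) = 0.67 × 11.1800 = 7.4906
delay to age 2: R₀ = 0.67 × (0.86 × 11.0) = 0.67 × 9.4600 = 6.3382
Higher: breed at age 1 (7.4906).

7.49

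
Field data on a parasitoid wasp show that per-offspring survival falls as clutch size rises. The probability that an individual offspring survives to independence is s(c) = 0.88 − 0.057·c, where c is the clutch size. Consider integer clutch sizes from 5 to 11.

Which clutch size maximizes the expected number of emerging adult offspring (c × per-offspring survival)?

8

Expected emerging adult offspring = c × s(c):
  c=5: 5 × 0.595 = 2.975
  c=6: 6 × 0.538 = 3.228
  c=7: 7 × 0.481 = 3.367
  c=8: 8 × 0.424 = 3.392
  c=9: 9 × 0.367 = 3.303
  c=10: 10 × 0.310 = 3.100
  c=11: 11 × 0.253 = 2.783
Maximum at c = 8 (3.392 emerging adult offspring).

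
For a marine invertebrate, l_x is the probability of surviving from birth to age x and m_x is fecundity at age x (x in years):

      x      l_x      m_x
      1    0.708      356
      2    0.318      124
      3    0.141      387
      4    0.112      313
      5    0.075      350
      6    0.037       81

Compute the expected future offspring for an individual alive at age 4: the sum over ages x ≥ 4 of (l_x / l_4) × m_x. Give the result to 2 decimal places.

574.13

l_4 = 0.112. Conditional survival from age 4 to x is l_x / l_4.
  x=4: (0.112/0.112) × 313 = 313.0000
  x=5: (0.075/0.112) × 350 = 234.3750
  x=6: (0.037/0.112) × 81 = 26.7589
Sum = 313.0000 + 234.3750 + 26.7589 = 574.1339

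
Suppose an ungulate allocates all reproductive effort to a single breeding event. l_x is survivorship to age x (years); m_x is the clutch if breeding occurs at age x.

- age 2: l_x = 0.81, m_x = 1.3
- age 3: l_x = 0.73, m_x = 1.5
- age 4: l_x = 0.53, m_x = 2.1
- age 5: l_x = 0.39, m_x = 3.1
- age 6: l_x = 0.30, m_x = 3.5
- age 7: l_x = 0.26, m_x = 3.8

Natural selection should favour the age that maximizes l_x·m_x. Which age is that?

Expected offspring if breeding at age x = l_x × m_x:
  age 2: 0.81 × 1.3 = 1.053
  age 3: 0.73 × 1.5 = 1.095
  age 4: 0.53 × 2.1 = 1.113
  age 5: 0.39 × 3.1 = 1.209
  age 6: 0.30 × 3.5 = 1.050
  age 7: 0.26 × 3.8 = 0.988
Maximum at age 5 (1.209).

5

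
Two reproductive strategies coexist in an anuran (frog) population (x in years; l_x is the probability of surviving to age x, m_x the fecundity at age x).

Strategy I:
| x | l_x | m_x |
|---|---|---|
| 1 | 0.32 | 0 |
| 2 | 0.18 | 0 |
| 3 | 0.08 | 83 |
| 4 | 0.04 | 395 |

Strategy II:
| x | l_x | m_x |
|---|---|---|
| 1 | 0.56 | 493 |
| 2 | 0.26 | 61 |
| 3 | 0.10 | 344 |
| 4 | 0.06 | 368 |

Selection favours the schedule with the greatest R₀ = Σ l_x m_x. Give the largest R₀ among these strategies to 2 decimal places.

348.42

Strategy I: R₀ = 0.32×0 + 0.18×0 + 0.08×83 + 0.04×395 = 22.4400
Strategy II: R₀ = 0.56×493 + 0.26×61 + 0.10×344 + 0.06×368 = 348.4200
Highest R₀: strategy II with 348.4200.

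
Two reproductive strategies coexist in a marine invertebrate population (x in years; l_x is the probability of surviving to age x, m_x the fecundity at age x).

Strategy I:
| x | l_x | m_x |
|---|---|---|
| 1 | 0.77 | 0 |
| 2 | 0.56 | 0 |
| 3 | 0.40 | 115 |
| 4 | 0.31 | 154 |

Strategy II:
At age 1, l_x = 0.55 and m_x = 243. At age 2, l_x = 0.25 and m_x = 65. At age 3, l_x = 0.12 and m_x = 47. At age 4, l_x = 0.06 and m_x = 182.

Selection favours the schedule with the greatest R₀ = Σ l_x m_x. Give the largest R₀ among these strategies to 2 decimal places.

166.46

Strategy I: R₀ = 0.77×0 + 0.56×0 + 0.40×115 + 0.31×154 = 93.7400
Strategy II: R₀ = 0.55×243 + 0.25×65 + 0.12×47 + 0.06×182 = 166.4600
Highest R₀: strategy II with 166.4600.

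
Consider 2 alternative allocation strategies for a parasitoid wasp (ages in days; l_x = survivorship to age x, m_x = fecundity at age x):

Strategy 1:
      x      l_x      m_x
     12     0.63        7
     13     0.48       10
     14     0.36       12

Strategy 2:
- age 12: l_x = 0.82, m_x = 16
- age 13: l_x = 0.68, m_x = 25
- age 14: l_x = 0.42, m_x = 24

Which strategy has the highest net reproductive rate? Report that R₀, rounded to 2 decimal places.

40.20

Strategy 1: R₀ = 0.63×7 + 0.48×10 + 0.36×12 = 13.5300
Strategy 2: R₀ = 0.82×16 + 0.68×25 + 0.42×24 = 40.2000
Highest R₀: strategy 2 with 40.2000.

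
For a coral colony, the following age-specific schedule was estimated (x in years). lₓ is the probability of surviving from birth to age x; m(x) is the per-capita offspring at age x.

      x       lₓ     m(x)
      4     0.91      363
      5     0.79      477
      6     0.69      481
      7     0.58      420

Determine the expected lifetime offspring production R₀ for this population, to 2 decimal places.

1282.65

R₀ = Σ lₓ m(x):
  age 4: 0.91 × 363 = 330.3300
  age 5: 0.79 × 477 = 376.8300
  age 6: 0.69 × 481 = 331.8900
  age 7: 0.58 × 420 = 243.6000
R₀ = 330.3300 + 376.8300 + 331.8900 + 243.6000 = 1282.6500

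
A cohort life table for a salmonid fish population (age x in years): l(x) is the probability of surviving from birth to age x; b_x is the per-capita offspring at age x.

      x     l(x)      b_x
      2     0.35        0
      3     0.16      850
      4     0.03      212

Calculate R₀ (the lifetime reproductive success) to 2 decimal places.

R₀ = Σ l(x) b_x:
  age 2: 0.35 × 0 = 0.0000
  age 3: 0.16 × 850 = 136.0000
  age 4: 0.03 × 212 = 6.3600
R₀ = 0.0000 + 136.0000 + 6.3600 = 142.3600

142.36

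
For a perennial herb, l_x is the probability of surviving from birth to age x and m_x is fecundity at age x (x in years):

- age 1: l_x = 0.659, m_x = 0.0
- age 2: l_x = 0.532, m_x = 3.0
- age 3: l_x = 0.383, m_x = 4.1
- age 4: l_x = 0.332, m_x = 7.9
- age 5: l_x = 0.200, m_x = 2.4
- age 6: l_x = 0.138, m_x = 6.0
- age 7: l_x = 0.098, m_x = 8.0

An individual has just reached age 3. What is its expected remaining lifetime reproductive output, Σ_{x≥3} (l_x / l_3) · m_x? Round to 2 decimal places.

16.41

l_3 = 0.383. Conditional survival from age 3 to x is l_x / l_3.
  x=3: (0.383/0.383) × 4.1 = 4.1000
  x=4: (0.332/0.383) × 7.9 = 6.8480
  x=5: (0.200/0.383) × 2.4 = 1.2533
  x=6: (0.138/0.383) × 6.0 = 2.1619
  x=7: (0.098/0.383) × 8.0 = 2.0470
Sum = 4.1000 + 6.8480 + 1.2533 + 2.1619 + 2.0470 = 16.4102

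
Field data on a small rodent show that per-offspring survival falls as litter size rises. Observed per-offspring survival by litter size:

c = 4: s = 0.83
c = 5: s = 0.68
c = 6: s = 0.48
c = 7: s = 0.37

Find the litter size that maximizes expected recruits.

5

Expected recruits = c × s(c):
  c=4: 4 × 0.83 = 3.320
  c=5: 5 × 0.68 = 3.400
  c=6: 6 × 0.48 = 2.880
  c=7: 7 × 0.37 = 2.590
Maximum at c = 5 (3.400 recruits).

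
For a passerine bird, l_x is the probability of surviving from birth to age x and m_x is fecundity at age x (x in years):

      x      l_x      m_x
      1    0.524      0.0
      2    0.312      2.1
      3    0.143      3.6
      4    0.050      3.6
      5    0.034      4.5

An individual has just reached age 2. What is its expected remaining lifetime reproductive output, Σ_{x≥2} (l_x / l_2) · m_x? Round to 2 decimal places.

l_2 = 0.312. Conditional survival from age 2 to x is l_x / l_2.
  x=2: (0.312/0.312) × 2.1 = 2.1000
  x=3: (0.143/0.312) × 3.6 = 1.6500
  x=4: (0.050/0.312) × 3.6 = 0.5769
  x=5: (0.034/0.312) × 4.5 = 0.4904
Sum = 2.1000 + 1.6500 + 0.5769 + 0.4904 = 4.8173

4.82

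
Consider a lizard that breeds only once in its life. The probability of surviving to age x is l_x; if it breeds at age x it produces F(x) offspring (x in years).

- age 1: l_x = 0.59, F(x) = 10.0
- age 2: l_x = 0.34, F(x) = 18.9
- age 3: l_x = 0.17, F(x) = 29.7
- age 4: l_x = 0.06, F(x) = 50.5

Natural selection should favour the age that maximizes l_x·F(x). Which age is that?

Expected offspring if breeding at age x = l_x × F(x):
  age 1: 0.59 × 10.0 = 5.900
  age 2: 0.34 × 18.9 = 6.426
  age 3: 0.17 × 29.7 = 5.049
  age 4: 0.06 × 50.5 = 3.030
Maximum at age 2 (6.426).

2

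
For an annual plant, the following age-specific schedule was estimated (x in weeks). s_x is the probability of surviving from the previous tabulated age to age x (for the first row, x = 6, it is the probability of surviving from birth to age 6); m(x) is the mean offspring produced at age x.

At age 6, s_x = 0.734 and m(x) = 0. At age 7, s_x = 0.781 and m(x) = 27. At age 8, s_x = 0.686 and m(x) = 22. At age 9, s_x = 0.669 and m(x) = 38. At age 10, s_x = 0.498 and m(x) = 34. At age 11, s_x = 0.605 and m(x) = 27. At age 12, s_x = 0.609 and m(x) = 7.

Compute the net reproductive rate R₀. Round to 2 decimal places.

Survivorship from birth: l_x = s_6·s_7·…·s_x.
  l_6 = 0.73400
  l_7 = 0.57325
  l_8 = 0.39325
  l_9 = 0.26309
  l_10 = 0.13102
  l_11 = 0.07927
  l_12 = 0.04827
R₀ = Σ l_x m(x):
  age 6: 0.73400 × 0 = 0.0000
  age 7: 0.57325 × 27 = 15.4778
  age 8: 0.39325 × 22 = 8.6515
  age 9: 0.26309 × 38 = 9.9974
  age 10: 0.13102 × 34 = 4.4547
  age 11: 0.07927 × 27 = 2.1403
  age 12: 0.04827 × 7 = 0.3379
R₀ = 0.0000 + 15.4778 + 8.6515 + 9.9974 + 4.4547 + 2.1403 + 0.3379 = 41.0595

41.06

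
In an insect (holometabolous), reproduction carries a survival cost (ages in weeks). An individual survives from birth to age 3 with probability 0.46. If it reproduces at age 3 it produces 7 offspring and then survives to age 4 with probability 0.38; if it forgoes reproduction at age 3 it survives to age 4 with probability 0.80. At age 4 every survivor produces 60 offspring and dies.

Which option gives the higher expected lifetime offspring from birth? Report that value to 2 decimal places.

breed at age 3: R₀ = 0.46 × (7 + 0.38 × 60) = 0.46 × 29.8000 = 13.7080
delay to age 4: R₀ = 0.46 × (0.80 × 60) = 0.46 × 48.0000 = 22.0800
Higher: delay to age 4 (22.0800).

22.08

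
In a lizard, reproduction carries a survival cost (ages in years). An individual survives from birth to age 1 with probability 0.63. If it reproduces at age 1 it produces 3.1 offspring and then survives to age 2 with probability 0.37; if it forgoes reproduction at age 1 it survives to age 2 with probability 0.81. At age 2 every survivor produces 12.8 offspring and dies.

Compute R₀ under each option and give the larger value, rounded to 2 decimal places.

breed at age 1: R₀ = 0.63 × (3.1 + 0.37 × 12.8) = 0.63 × 7.8360 = 4.9367
delay to age 2: R₀ = 0.63 × (0.81 × 12.8) = 0.63 × 10.3680 = 6.5318
Higher: delay to age 2 (6.5318).

6.53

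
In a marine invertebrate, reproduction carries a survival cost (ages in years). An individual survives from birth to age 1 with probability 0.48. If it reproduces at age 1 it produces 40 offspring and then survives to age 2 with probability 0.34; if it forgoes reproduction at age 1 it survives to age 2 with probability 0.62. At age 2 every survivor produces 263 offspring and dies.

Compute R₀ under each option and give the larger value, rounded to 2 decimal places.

78.27

breed at age 1: R₀ = 0.48 × (40 + 0.34 × 263) = 0.48 × 129.4200 = 62.1216
delay to age 2: R₀ = 0.48 × (0.62 × 263) = 0.48 × 163.0600 = 78.2688
Higher: delay to age 2 (78.2688).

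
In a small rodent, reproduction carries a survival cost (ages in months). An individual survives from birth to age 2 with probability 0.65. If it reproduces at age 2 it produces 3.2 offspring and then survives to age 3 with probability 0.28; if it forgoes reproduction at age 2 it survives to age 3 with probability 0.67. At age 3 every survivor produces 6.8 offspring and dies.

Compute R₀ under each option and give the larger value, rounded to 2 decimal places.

breed at age 2: R₀ = 0.65 × (3.2 + 0.28 × 6.8) = 0.65 × 5.1040 = 3.3176
delay to age 3: R₀ = 0.65 × (0.67 × 6.8) = 0.65 × 4.5560 = 2.9614
Higher: breed at age 2 (3.3176).

3.32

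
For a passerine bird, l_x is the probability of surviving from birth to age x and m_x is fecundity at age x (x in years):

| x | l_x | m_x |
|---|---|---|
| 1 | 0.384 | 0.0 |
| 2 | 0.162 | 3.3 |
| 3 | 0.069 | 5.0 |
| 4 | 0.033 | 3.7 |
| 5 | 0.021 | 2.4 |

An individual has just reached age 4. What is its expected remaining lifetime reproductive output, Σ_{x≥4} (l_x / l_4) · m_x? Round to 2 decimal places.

5.23

l_4 = 0.033. Conditional survival from age 4 to x is l_x / l_4.
  x=4: (0.033/0.033) × 3.7 = 3.7000
  x=5: (0.021/0.033) × 2.4 = 1.5273
Sum = 3.7000 + 1.5273 = 5.2273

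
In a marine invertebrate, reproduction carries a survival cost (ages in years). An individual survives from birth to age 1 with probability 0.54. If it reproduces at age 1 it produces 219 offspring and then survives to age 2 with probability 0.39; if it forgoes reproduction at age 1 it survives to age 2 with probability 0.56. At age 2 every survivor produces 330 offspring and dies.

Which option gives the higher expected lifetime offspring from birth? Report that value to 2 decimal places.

187.76

breed at age 1: R₀ = 0.54 × (219 + 0.39 × 330) = 0.54 × 347.7000 = 187.7580
delay to age 2: R₀ = 0.54 × (0.56 × 330) = 0.54 × 184.8000 = 99.7920
Higher: breed at age 1 (187.7580).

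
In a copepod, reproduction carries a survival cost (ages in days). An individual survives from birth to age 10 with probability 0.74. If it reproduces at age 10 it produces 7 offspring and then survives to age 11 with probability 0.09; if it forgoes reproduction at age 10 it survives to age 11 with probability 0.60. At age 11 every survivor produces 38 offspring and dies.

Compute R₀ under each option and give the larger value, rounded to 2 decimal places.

16.87

breed at age 10: R₀ = 0.74 × (7 + 0.09 × 38) = 0.74 × 10.4200 = 7.7108
delay to age 11: R₀ = 0.74 × (0.60 × 38) = 0.74 × 22.8000 = 16.8720
Higher: delay to age 11 (16.8720).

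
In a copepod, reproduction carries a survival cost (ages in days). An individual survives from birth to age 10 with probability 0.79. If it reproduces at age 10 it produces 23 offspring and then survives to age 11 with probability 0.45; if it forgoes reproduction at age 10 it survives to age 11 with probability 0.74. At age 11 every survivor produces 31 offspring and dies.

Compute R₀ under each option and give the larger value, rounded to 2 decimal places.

29.19

breed at age 10: R₀ = 0.79 × (23 + 0.45 × 31) = 0.79 × 36.9500 = 29.1905
delay to age 11: R₀ = 0.79 × (0.74 × 31) = 0.79 × 22.9400 = 18.1226
Higher: breed at age 10 (29.1905).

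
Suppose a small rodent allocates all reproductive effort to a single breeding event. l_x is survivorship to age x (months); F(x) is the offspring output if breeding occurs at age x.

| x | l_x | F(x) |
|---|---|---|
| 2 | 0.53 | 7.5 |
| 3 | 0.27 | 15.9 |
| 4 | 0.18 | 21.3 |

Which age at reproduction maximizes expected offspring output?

Expected offspring if breeding at age x = l_x × F(x):
  age 2: 0.53 × 7.5 = 3.975
  age 3: 0.27 × 15.9 = 4.293
  age 4: 0.18 × 21.3 = 3.834
Maximum at age 3 (4.293).

3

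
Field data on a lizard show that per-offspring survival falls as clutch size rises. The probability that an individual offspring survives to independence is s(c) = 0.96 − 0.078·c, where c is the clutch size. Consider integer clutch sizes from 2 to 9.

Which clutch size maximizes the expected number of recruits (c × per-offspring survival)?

6

Expected recruits = c × s(c):
  c=2: 2 × 0.804 = 1.608
  c=3: 3 × 0.726 = 2.178
  c=4: 4 × 0.648 = 2.592
  c=5: 5 × 0.570 = 2.850
  c=6: 6 × 0.492 = 2.952
  c=7: 7 × 0.414 = 2.898
  c=8: 8 × 0.336 = 2.688
  c=9: 9 × 0.258 = 2.322
Maximum at c = 6 (2.952 recruits).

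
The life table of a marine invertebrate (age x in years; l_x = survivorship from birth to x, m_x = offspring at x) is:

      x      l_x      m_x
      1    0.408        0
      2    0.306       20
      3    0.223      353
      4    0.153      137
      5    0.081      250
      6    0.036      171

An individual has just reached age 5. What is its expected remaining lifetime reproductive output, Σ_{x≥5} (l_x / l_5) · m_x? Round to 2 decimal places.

l_5 = 0.081. Conditional survival from age 5 to x is l_x / l_5.
  x=5: (0.081/0.081) × 250 = 250.0000
  x=6: (0.036/0.081) × 171 = 76.0000
Sum = 250.0000 + 76.0000 = 326.0000

326.00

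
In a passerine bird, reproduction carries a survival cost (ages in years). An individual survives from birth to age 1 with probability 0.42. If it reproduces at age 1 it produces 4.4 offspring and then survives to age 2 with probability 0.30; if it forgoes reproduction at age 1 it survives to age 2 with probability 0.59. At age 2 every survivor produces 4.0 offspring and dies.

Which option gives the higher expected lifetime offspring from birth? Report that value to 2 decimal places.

breed at age 1: R₀ = 0.42 × (4.4 + 0.30 × 4.0) = 0.42 × 5.6000 = 2.3520
delay to age 2: R₀ = 0.42 × (0.59 × 4.0) = 0.42 × 2.3600 = 0.9912
Higher: breed at age 1 (2.3520).

2.35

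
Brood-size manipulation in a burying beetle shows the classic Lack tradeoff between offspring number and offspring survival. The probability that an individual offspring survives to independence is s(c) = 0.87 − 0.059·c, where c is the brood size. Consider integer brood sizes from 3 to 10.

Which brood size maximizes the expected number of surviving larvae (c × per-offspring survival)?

Expected surviving larvae = c × s(c):
  c=3: 3 × 0.693 = 2.079
  c=4: 4 × 0.634 = 2.536
  c=5: 5 × 0.575 = 2.875
  c=6: 6 × 0.516 = 3.096
  c=7: 7 × 0.457 = 3.199
  c=8: 8 × 0.398 = 3.184
  c=9: 9 × 0.339 = 3.051
  c=10: 10 × 0.280 = 2.800
Maximum at c = 7 (3.199 surviving larvae).

7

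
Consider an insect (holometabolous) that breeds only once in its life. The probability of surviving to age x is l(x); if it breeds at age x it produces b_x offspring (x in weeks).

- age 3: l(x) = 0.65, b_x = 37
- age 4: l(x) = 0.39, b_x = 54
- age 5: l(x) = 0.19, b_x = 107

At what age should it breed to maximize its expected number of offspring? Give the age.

Expected offspring if breeding at age x = l(x) × b_x:
  age 3: 0.65 × 37 = 24.050
  age 4: 0.39 × 54 = 21.060
  age 5: 0.19 × 107 = 20.330
Maximum at age 3 (24.050).

3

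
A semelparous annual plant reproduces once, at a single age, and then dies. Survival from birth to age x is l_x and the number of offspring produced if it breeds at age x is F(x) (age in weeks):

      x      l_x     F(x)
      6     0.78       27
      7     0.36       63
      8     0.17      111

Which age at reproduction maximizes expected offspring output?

Expected offspring if breeding at age x = l_x × F(x):
  age 6: 0.78 × 27 = 21.060
  age 7: 0.36 × 63 = 22.680
  age 8: 0.17 × 111 = 18.870
Maximum at age 7 (22.680).

7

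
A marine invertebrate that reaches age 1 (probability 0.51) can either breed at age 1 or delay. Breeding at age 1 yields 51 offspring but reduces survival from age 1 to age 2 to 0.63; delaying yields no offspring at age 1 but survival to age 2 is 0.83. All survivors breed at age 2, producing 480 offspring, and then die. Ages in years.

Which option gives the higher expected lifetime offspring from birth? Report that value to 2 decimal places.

203.18

breed at age 1: R₀ = 0.51 × (51 + 0.63 × 480) = 0.51 × 353.4000 = 180.2340
delay to age 2: R₀ = 0.51 × (0.83 × 480) = 0.51 × 398.4000 = 203.1840
Higher: delay to age 2 (203.1840).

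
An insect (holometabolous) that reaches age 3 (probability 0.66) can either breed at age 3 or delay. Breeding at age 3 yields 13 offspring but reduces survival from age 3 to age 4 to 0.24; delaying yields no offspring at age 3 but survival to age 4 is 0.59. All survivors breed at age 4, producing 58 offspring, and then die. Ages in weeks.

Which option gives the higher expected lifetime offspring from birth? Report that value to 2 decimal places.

breed at age 3: R₀ = 0.66 × (13 + 0.24 × 58) = 0.66 × 26.9200 = 17.7672
delay to age 4: R₀ = 0.66 × (0.59 × 58) = 0.66 × 34.2200 = 22.5852
Higher: delay to age 4 (22.5852).

22.59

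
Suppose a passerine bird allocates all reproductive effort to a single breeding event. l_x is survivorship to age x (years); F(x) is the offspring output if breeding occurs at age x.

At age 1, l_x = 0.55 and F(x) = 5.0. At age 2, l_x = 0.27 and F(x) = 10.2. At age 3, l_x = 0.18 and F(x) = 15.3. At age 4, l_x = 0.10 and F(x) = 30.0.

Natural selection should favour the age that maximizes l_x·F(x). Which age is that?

4

Expected offspring if breeding at age x = l_x × F(x):
  age 1: 0.55 × 5.0 = 2.750
  age 2: 0.27 × 10.2 = 2.754
  age 3: 0.18 × 15.3 = 2.754
  age 4: 0.10 × 30.0 = 3.000
Maximum at age 4 (3.000).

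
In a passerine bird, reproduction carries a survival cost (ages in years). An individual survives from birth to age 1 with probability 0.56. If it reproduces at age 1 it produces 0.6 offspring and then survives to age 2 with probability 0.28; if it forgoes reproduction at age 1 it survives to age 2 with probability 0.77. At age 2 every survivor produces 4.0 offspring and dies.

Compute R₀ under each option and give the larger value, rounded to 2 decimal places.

1.72

breed at age 1: R₀ = 0.56 × (0.6 + 0.28 × 4.0) = 0.56 × 1.7200 = 0.9632
delay to age 2: R₀ = 0.56 × (0.77 × 4.0) = 0.56 × 3.0800 = 1.7248
Higher: delay to age 2 (1.7248).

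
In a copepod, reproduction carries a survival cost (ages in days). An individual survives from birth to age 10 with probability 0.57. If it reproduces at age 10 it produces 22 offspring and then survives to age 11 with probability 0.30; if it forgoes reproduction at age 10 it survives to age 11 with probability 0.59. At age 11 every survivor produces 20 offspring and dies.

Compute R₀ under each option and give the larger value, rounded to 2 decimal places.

breed at age 10: R₀ = 0.57 × (22 + 0.30 × 20) = 0.57 × 28.0000 = 15.9600
delay to age 11: R₀ = 0.57 × (0.59 × 20) = 0.57 × 11.8000 = 6.7260
Higher: breed at age 10 (15.9600).

15.96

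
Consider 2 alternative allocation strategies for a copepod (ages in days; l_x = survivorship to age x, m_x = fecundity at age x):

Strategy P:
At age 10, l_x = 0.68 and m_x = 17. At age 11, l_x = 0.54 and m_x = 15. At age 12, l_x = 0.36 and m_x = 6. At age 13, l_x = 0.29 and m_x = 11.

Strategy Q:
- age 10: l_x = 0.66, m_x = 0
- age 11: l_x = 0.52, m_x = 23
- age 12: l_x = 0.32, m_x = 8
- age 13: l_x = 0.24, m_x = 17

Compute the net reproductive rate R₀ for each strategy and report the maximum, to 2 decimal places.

Strategy P: R₀ = 0.68×17 + 0.54×15 + 0.36×6 + 0.29×11 = 25.0100
Strategy Q: R₀ = 0.66×0 + 0.52×23 + 0.32×8 + 0.24×17 = 18.6000
Highest R₀: strategy P with 25.0100.

25.01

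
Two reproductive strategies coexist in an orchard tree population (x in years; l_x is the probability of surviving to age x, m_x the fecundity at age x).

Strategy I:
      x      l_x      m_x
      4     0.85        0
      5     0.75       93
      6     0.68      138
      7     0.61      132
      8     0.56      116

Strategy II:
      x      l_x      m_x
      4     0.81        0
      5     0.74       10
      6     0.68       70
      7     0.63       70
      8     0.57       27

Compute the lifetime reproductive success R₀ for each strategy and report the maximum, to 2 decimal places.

309.07

Strategy I: R₀ = 0.85×0 + 0.75×93 + 0.68×138 + 0.61×132 + 0.56×116 = 309.0700
Strategy II: R₀ = 0.81×0 + 0.74×10 + 0.68×70 + 0.63×70 + 0.57×27 = 114.4900
Highest R₀: strategy I with 309.0700.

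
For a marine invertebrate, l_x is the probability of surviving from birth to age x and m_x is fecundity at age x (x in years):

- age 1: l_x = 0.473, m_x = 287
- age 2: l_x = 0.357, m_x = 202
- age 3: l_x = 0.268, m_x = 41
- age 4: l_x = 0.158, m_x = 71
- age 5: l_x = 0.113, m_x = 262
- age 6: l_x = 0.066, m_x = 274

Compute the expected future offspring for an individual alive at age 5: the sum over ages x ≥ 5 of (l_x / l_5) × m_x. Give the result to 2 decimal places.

l_5 = 0.113. Conditional survival from age 5 to x is l_x / l_5.
  x=5: (0.113/0.113) × 262 = 262.0000
  x=6: (0.066/0.113) × 274 = 160.0354
Sum = 262.0000 + 160.0354 = 422.0354

422.04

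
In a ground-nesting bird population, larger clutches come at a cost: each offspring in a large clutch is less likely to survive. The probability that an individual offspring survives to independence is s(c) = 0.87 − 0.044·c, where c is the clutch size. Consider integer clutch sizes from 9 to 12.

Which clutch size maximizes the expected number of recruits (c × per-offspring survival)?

Expected recruits = c × s(c):
  c=9: 9 × 0.474 = 4.266
  c=10: 10 × 0.430 = 4.300
  c=11: 11 × 0.386 = 4.246
  c=12: 12 × 0.342 = 4.104
Maximum at c = 10 (4.300 recruits).

10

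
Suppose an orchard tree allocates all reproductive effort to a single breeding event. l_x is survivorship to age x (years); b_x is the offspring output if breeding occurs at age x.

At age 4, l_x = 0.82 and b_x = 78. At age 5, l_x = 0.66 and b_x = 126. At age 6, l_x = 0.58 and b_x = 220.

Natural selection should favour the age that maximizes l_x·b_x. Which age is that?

6

Expected offspring if breeding at age x = l_x × b_x:
  age 4: 0.82 × 78 = 63.960
  age 5: 0.66 × 126 = 83.160
  age 6: 0.58 × 220 = 127.600
Maximum at age 6 (127.600).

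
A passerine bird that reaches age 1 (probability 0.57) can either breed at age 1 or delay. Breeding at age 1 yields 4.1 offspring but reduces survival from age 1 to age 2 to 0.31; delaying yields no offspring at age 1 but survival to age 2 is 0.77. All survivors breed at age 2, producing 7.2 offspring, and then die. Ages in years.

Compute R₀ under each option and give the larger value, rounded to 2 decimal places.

3.61

breed at age 1: R₀ = 0.57 × (4.1 + 0.31 × 7.2) = 0.57 × 6.3320 = 3.6092
delay to age 2: R₀ = 0.57 × (0.77 × 7.2) = 0.57 × 5.5440 = 3.1601
Higher: breed at age 1 (3.6092).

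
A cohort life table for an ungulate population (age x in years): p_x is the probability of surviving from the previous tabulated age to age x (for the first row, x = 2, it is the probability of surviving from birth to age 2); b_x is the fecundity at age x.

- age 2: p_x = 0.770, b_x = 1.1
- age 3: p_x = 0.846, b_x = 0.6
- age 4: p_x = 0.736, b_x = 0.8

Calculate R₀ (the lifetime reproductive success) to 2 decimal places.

Survivorship from birth: l_x = p_2·p_3·…·p_x.
  l_2 = 0.77000
  l_3 = 0.65142
  l_4 = 0.47945
R₀ = Σ l_x b_x:
  age 2: 0.77000 × 1.1 = 0.8470
  age 3: 0.65142 × 0.6 = 0.3909
  age 4: 0.47945 × 0.8 = 0.3836
R₀ = 0.8470 + 0.3909 + 0.3836 = 1.6214

1.62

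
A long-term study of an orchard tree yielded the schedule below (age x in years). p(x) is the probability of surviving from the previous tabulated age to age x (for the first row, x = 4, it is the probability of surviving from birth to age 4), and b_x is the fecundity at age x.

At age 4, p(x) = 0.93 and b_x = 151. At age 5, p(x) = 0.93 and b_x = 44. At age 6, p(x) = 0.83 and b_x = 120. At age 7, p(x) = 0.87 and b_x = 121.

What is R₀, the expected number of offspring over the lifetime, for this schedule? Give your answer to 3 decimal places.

340.199

Survivorship from birth: l_x = p_4·p_5·…·p_x.
  l_4 = 0.93000
  l_5 = 0.86490
  l_6 = 0.71787
  l_7 = 0.62454
R₀ = Σ l_x b_x:
  age 4: 0.93000 × 151 = 140.4300
  age 5: 0.86490 × 44 = 38.0556
  age 6: 0.71787 × 120 = 86.1444
  age 7: 0.62454 × 121 = 75.5693
R₀ = 140.4300 + 38.0556 + 86.1444 + 75.5693 = 340.1993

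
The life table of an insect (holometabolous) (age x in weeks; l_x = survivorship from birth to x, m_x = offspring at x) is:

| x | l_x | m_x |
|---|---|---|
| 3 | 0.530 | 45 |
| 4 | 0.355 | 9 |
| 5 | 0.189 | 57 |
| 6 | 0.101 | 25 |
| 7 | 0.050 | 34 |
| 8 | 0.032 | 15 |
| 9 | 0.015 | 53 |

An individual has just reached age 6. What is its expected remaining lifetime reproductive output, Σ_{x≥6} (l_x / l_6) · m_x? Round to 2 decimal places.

l_6 = 0.101. Conditional survival from age 6 to x is l_x / l_6.
  x=6: (0.101/0.101) × 25 = 25.0000
  x=7: (0.050/0.101) × 34 = 16.8317
  x=8: (0.032/0.101) × 15 = 4.7525
  x=9: (0.015/0.101) × 53 = 7.8713
Sum = 25.0000 + 16.8317 + 4.7525 + 7.8713 = 54.4554

54.46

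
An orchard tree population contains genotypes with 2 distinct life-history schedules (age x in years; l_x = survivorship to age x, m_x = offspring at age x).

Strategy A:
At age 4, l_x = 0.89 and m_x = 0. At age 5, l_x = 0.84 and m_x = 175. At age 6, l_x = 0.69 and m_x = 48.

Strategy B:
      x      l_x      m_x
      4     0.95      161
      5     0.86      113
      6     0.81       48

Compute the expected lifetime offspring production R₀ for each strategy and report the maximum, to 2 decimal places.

289.01

Strategy A: R₀ = 0.89×0 + 0.84×175 + 0.69×48 = 180.1200
Strategy B: R₀ = 0.95×161 + 0.86×113 + 0.81×48 = 289.0100
Highest R₀: strategy B with 289.0100.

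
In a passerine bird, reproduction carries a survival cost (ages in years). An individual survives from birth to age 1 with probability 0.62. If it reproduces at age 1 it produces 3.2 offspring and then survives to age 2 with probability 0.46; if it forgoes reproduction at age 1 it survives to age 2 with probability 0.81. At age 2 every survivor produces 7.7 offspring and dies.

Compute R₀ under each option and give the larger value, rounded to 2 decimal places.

breed at age 1: R₀ = 0.62 × (3.2 + 0.46 × 7.7) = 0.62 × 6.7420 = 4.1800
delay to age 2: R₀ = 0.62 × (0.81 × 7.7) = 0.62 × 6.2370 = 3.8669
Higher: breed at age 1 (4.1800).

4.18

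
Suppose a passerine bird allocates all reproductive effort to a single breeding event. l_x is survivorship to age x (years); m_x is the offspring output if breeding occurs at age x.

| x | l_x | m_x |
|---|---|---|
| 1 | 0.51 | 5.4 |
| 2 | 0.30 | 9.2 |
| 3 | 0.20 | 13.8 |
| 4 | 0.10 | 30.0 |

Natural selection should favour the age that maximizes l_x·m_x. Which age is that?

4

Expected offspring if breeding at age x = l_x × m_x:
  age 1: 0.51 × 5.4 = 2.754
  age 2: 0.30 × 9.2 = 2.760
  age 3: 0.20 × 13.8 = 2.760
  age 4: 0.10 × 30.0 = 3.000
Maximum at age 4 (3.000).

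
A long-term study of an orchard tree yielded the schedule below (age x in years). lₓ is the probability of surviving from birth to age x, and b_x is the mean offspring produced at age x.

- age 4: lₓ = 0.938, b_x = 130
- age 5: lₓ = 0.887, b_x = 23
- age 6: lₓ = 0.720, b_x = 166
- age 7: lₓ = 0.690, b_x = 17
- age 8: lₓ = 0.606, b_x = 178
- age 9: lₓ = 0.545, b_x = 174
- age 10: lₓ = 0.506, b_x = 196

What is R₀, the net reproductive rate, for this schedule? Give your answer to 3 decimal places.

575.465

R₀ = Σ lₓ b_x:
  age 4: 0.938 × 130 = 121.9400
  age 5: 0.887 × 23 = 20.4010
  age 6: 0.720 × 166 = 119.5200
  age 7: 0.690 × 17 = 11.7300
  age 8: 0.606 × 178 = 107.8680
  age 9: 0.545 × 174 = 94.8300
  age 10: 0.506 × 196 = 99.1760
R₀ = 121.9400 + 20.4010 + 119.5200 + 11.7300 + 107.8680 + 94.8300 + 99.1760 = 575.4650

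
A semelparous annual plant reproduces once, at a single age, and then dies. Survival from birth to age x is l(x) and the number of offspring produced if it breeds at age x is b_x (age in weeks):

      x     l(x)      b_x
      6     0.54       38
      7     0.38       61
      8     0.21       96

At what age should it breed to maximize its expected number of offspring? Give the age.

7

Expected offspring if breeding at age x = l(x) × b_x:
  age 6: 0.54 × 38 = 20.520
  age 7: 0.38 × 61 = 23.180
  age 8: 0.21 × 96 = 20.160
Maximum at age 7 (23.180).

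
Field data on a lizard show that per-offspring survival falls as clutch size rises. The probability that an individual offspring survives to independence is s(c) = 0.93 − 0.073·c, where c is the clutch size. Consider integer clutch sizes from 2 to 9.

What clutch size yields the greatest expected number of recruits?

6

Expected recruits = c × s(c):
  c=2: 2 × 0.784 = 1.568
  c=3: 3 × 0.711 = 2.133
  c=4: 4 × 0.638 = 2.552
  c=5: 5 × 0.565 = 2.825
  c=6: 6 × 0.492 = 2.952
  c=7: 7 × 0.419 = 2.933
  c=8: 8 × 0.346 = 2.768
  c=9: 9 × 0.273 = 2.457
Maximum at c = 6 (2.952 recruits).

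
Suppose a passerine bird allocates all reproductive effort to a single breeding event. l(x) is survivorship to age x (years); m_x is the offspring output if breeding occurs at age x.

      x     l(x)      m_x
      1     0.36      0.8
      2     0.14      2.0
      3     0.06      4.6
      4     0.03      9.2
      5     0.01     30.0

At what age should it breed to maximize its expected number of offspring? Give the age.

Expected offspring if breeding at age x = l(x) × m_x:
  age 1: 0.36 × 0.8 = 0.288
  age 2: 0.14 × 2.0 = 0.280
  age 3: 0.06 × 4.6 = 0.276
  age 4: 0.03 × 9.2 = 0.276
  age 5: 0.01 × 30.0 = 0.300
Maximum at age 5 (0.300).

5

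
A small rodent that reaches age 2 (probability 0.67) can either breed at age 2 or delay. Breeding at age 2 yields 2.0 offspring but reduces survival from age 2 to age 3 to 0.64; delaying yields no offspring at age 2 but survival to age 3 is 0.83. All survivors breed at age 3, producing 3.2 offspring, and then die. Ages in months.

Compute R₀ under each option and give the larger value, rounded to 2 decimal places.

2.71

breed at age 2: R₀ = 0.67 × (2.0 + 0.64 × 3.2) = 0.67 × 4.0480 = 2.7122
delay to age 3: R₀ = 0.67 × (0.83 × 3.2) = 0.67 × 2.6560 = 1.7795
Higher: breed at age 2 (2.7122).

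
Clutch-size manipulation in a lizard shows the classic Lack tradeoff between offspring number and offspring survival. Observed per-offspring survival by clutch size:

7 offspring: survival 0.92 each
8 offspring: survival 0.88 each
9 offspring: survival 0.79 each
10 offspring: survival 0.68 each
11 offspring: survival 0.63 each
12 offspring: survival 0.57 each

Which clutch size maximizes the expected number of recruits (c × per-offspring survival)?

9

Expected recruits = c × s(c):
  c=7: 7 × 0.92 = 6.440
  c=8: 8 × 0.88 = 7.040
  c=9: 9 × 0.79 = 7.110
  c=10: 10 × 0.68 = 6.800
  c=11: 11 × 0.63 = 6.930
  c=12: 12 × 0.57 = 6.840
Maximum at c = 9 (7.110 recruits).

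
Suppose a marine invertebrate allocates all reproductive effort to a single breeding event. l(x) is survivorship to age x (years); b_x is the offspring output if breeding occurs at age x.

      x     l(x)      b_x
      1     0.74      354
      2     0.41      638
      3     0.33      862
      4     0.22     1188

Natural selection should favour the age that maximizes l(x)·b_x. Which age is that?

Expected offspring if breeding at age x = l(x) × b_x:
  age 1: 0.74 × 354 = 261.960
  age 2: 0.41 × 638 = 261.580
  age 3: 0.33 × 862 = 284.460
  age 4: 0.22 × 1188 = 261.360
Maximum at age 3 (284.460).

3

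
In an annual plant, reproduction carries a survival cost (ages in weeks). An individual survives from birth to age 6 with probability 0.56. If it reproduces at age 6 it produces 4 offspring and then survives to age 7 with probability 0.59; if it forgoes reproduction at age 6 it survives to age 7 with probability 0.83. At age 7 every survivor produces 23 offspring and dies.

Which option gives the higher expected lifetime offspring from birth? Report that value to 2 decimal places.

10.69

breed at age 6: R₀ = 0.56 × (4 + 0.59 × 23) = 0.56 × 17.5700 = 9.8392
delay to age 7: R₀ = 0.56 × (0.83 × 23) = 0.56 × 19.0900 = 10.6904
Higher: delay to age 7 (10.6904).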